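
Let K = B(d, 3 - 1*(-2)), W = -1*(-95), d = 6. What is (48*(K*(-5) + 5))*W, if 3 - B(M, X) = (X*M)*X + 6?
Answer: 3511200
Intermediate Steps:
B(M, X) = -3 - M*X² (B(M, X) = 3 - ((X*M)*X + 6) = 3 - ((M*X)*X + 6) = 3 - (M*X² + 6) = 3 - (6 + M*X²) = 3 + (-6 - M*X²) = -3 - M*X²)
W = 95
K = -153 (K = -3 - 1*6*(3 - 1*(-2))² = -3 - 1*6*(3 + 2)² = -3 - 1*6*5² = -3 - 1*6*25 = -3 - 150 = -153)
(48*(K*(-5) + 5))*W = (48*(-153*(-5) + 5))*95 = (48*(765 + 5))*95 = (48*770)*95 = 36960*95 = 3511200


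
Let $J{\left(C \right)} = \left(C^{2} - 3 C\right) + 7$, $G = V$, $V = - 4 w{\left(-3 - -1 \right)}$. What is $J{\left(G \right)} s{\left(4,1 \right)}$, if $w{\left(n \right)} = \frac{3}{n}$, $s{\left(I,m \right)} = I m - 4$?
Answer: $0$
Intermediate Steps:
$s{\left(I,m \right)} = -4 + I m$
$V = 6$ ($V = - 4 \frac{3}{-3 - -1} = - 4 \frac{3}{-3 + 1} = - 4 \frac{3}{-2} = - 4 \cdot 3 \left(- \frac{1}{2}\right) = \left(-4\right) \left(- \frac{3}{2}\right) = 6$)
$G = 6$
$J{\left(C \right)} = 7 + C^{2} - 3 C$
$J{\left(G \right)} s{\left(4,1 \right)} = \left(7 + 6^{2} - 18\right) \left(-4 + 4 \cdot 1\right) = \left(7 + 36 - 18\right) \left(-4 + 4\right) = 25 \cdot 0 = 0$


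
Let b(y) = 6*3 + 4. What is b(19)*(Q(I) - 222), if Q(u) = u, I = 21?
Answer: -4422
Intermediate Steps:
b(y) = 22 (b(y) = 18 + 4 = 22)
b(19)*(Q(I) - 222) = 22*(21 - 222) = 22*(-201) = -4422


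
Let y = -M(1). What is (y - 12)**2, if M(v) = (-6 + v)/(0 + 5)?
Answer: 121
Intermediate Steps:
M(v) = -6/5 + v/5 (M(v) = (-6 + v)/5 = (-6 + v)*(1/5) = -6/5 + v/5)
y = 1 (y = -(-6/5 + (1/5)*1) = -(-6/5 + 1/5) = -1*(-1) = 1)
(y - 12)**2 = (1 - 12)**2 = (-11)**2 = 121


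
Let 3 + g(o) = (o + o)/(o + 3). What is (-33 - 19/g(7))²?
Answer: 28561/64 ≈ 446.27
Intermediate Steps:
g(o) = -3 + 2*o/(3 + o) (g(o) = -3 + (o + o)/(o + 3) = -3 + (2*o)/(3 + o) = -3 + 2*o/(3 + o))
(-33 - 19/g(7))² = (-33 - 19*(3 + 7)/(-9 - 1*7))² = (-33 - 19*10/(-9 - 7))² = (-33 - 19/((⅒)*(-16)))² = (-33 - 19/(-8/5))² = (-33 - 19*(-5/8))² = (-33 + 95/8)² = (-169/8)² = 28561/64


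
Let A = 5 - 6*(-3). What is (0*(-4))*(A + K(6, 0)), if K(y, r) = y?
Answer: 0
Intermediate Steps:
A = 23 (A = 5 - 1*(-18) = 5 + 18 = 23)
(0*(-4))*(A + K(6, 0)) = (0*(-4))*(23 + 6) = 0*29 = 0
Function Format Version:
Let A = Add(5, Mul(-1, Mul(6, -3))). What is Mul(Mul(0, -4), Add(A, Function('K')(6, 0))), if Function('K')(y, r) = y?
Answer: 0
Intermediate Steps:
A = 23 (A = Add(5, Mul(-1, -18)) = Add(5, 18) = 23)
Mul(Mul(0, -4), Add(A, Function('K')(6, 0))) = Mul(Mul(0, -4), Add(23, 6)) = Mul(0, 29) = 0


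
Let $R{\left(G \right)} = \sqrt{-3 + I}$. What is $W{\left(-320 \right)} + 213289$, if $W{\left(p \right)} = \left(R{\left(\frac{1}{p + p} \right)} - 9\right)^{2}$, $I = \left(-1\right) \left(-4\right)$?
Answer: $213353$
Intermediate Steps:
$I = 4$
$R{\left(G \right)} = 1$ ($R{\left(G \right)} = \sqrt{-3 + 4} = \sqrt{1} = 1$)
$W{\left(p \right)} = 64$ ($W{\left(p \right)} = \left(1 - 9\right)^{2} = \left(-8\right)^{2} = 64$)
$W{\left(-320 \right)} + 213289 = 64 + 213289 = 213353$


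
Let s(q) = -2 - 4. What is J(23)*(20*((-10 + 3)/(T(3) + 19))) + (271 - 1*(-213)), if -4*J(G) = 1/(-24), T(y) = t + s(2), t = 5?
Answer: 209053/432 ≈ 483.92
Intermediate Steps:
s(q) = -6
T(y) = -1 (T(y) = 5 - 6 = -1)
J(G) = 1/96 (J(G) = -1/4/(-24) = -1/4*(-1/24) = 1/96)
J(23)*(20*((-10 + 3)/(T(3) + 19))) + (271 - 1*(-213)) = (20*((-10 + 3)/(-1 + 19)))/96 + (271 - 1*(-213)) = (20*(-7/18))/96 + (271 + 213) = (20*(-7*1/18))/96 + 484 = (20*(-7/18))/96 + 484 = (1/96)*(-70/9) + 484 = -35/432 + 484 = 209053/432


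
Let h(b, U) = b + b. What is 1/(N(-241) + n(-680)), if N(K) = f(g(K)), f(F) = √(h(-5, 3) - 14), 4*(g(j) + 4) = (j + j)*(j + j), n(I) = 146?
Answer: 73/10670 - I*√6/10670 ≈ 0.0068416 - 0.00022957*I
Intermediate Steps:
h(b, U) = 2*b
g(j) = -4 + j² (g(j) = -4 + ((j + j)*(j + j))/4 = -4 + ((2*j)*(2*j))/4 = -4 + (4*j²)/4 = -4 + j²)
f(F) = 2*I*√6 (f(F) = √(2*(-5) - 14) = √(-10 - 14) = √(-24) = 2*I*√6)
N(K) = 2*I*√6
1/(N(-241) + n(-680)) = 1/(2*I*√6 + 146) = 1/(146 + 2*I*√6)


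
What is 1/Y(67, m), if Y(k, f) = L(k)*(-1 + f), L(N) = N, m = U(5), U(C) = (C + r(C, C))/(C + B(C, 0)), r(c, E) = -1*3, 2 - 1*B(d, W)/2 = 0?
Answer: -9/469 ≈ -0.019190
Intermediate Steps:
B(d, W) = 4 (B(d, W) = 4 - 2*0 = 4 + 0 = 4)
r(c, E) = -3
U(C) = (-3 + C)/(4 + C) (U(C) = (C - 3)/(C + 4) = (-3 + C)/(4 + C))
m = 2/9 (m = (-3 + 5)/(4 + 5) = 2/9 ≈ 0.22222)
Y(k, f) = k*(-1 + f)
1/Y(67, m) = 1/(67*(-1 + 2/9)) = 1/(67*(-7/9)) = 1/(-469/9) = -9/469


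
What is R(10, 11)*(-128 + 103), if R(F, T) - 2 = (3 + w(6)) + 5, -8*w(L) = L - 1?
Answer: -1875/8 ≈ -234.38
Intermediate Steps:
w(L) = ⅛ - L/8 (w(L) = -(L - 1)/8 = -(-1 + L)/8 = ⅛ - L/8)
R(F, T) = 75/8 (R(F, T) = 2 + ((3 + (⅛ - ⅛*6)) + 5) = 2 + ((3 + (⅛ - ¾)) + 5) = 2 + ((3 - 5/8) + 5) = 2 + (19/8 + 5) = 2 + 59/8 = 75/8)
R(10, 11)*(-128 + 103) = 75*(-128 + 103)/8 = (75/8)*(-25) = -1875/8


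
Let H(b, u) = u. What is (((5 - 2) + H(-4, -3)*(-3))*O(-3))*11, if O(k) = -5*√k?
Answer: -660*I*√3 ≈ -1143.2*I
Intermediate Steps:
(((5 - 2) + H(-4, -3)*(-3))*O(-3))*11 = (((5 - 2) - 3*(-3))*(-5*I*√3))*11 = ((3 + 9)*(-5*I*√3))*11 = (12*(-5*I*√3))*11 = -60*I*√3*11 = -660*I*√3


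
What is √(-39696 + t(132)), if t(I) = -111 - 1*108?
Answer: 3*I*√4435 ≈ 199.79*I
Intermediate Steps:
t(I) = -219 (t(I) = -111 - 108 = -219)
√(-39696 + t(132)) = √(-39696 - 219) = √(-39915) = 3*I*√4435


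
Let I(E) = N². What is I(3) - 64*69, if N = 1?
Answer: -4415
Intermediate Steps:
I(E) = 1 (I(E) = 1² = 1)
I(3) - 64*69 = 1 - 64*69 = 1 - 4416 = -4415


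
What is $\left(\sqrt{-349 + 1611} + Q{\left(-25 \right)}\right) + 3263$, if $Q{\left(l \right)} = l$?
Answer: $3238 + \sqrt{1262} \approx 3273.5$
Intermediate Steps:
$\left(\sqrt{-349 + 1611} + Q{\left(-25 \right)}\right) + 3263 = \left(\sqrt{-349 + 1611} - 25\right) + 3263 = \left(\sqrt{1262} - 25\right) + 3263 = \left(-25 + \sqrt{1262}\right) + 3263 = 3238 + \sqrt{1262}$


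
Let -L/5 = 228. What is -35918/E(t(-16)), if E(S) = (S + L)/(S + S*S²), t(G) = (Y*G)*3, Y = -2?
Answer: 2648449648/87 ≈ 3.0442e+7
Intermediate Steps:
L = -1140 (L = -5*228 = -1140)
t(G) = -6*G (t(G) = -2*G*3 = -6*G)
E(S) = (-1140 + S)/(S + S³) (E(S) = (S - 1140)/(S + S*S²) = (-1140 + S)/(S + S³))
-35918/E(t(-16)) = -35918*(-6*(-16) + (-6*(-16))³)/(-1140 - 6*(-16)) = -35918*(96 + 96³)/(-1140 + 96) = -35918/(-1044/(96 + 884736)) = -35918/(-1044/884832) = -35918/((1/884832)*(-1044)) = -35918/(-87/73736) = -35918*(-73736/87) = 2648449648/87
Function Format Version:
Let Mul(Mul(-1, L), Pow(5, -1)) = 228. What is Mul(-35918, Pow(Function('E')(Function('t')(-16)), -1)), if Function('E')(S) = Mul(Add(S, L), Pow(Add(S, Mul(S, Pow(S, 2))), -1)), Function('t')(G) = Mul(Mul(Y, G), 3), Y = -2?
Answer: Rational(2648449648, 87) ≈ 3.0442e+7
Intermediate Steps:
L = -1140 (L = Mul(-5, 228) = -1140)
Function('t')(G) = Mul(-6, G) (Function('t')(G) = Mul(Mul(-2, G), 3) = Mul(-6, G))
Function('E')(S) = Mul(Pow(Add(S, Pow(S, 3)), -1), Add(-1140, S)) (Function('E')(S) = Mul(Add(S, -1140), Pow(Add(S, Mul(S, Pow(S, 2))), -1)) = Mul(Add(-1140, S), Pow(Add(S, Pow(S, 3)), -1)) = Mul(Pow(Add(S, Pow(S, 3)), -1), Add(-1140, S)))
Mul(-35918, Pow(Function('E')(Function('t')(-16)), -1)) = Mul(-35918, Pow(Mul(Pow(Add(Mul(-6, -16), Pow(Mul(-6, -16), 3)), -1), Add(-1140, Mul(-6, -16))), -1)) = Mul(-35918, Pow(Mul(Pow(Add(96, Pow(96, 3)), -1), Add(-1140, 96)), -1)) = Mul(-35918, Pow(Mul(Pow(Add(96, 884736), -1), -1044), -1)) = Mul(-35918, Pow(Mul(Pow(884832, -1), -1044), -1)) = Mul(-35918, Pow(Mul(Rational(1, 884832), -1044), -1)) = Mul(-35918, Pow(Rational(-87, 73736), -1)) = Mul(-35918, Rational(-73736, 87)) = Rational(2648449648, 87)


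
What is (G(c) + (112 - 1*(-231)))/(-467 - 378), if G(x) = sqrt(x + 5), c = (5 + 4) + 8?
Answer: -343/845 - sqrt(22)/845 ≈ -0.41147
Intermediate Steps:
c = 17 (c = 9 + 8 = 17)
G(x) = sqrt(5 + x)
(G(c) + (112 - 1*(-231)))/(-467 - 378) = (sqrt(5 + 17) + (112 - 1*(-231)))/(-467 - 378) = (sqrt(22) + (112 + 231))/(-845) = (sqrt(22) + 343)*(-1/845) = (343 + sqrt(22))*(-1/845) = -343/845 - sqrt(22)/845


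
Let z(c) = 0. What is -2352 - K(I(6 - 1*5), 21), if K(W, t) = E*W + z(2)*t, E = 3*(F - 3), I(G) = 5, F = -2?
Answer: -2277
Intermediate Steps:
E = -15 (E = 3*(-2 - 3) = 3*(-5) = -15)
K(W, t) = -15*W (K(W, t) = -15*W + 0*t = -15*W + 0 = -15*W)
-2352 - K(I(6 - 1*5), 21) = -2352 - (-15)*5 = -2352 - 1*(-75) = -2352 + 75 = -2277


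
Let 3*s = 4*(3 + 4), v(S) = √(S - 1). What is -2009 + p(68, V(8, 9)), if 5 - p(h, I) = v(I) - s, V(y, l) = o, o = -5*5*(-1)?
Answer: -5984/3 - 2*√6 ≈ -1999.6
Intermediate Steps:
v(S) = √(-1 + S)
o = 25 (o = -25*(-1) = 25)
V(y, l) = 25
s = 28/3 (s = (4*(3 + 4))/3 = (4*7)/3 = (⅓)*28 = 28/3 ≈ 9.3333)
p(h, I) = 43/3 - √(-1 + I) (p(h, I) = 5 - (√(-1 + I) - 1*28/3) = 5 - (√(-1 + I) - 28/3) = 5 - (-28/3 + √(-1 + I)) = 5 + (28/3 - √(-1 + I)) = 43/3 - √(-1 + I))
-2009 + p(68, V(8, 9)) = -2009 + (43/3 - √(-1 + 25)) = -2009 + (43/3 - √24) = -2009 + (43/3 - 2*√6) = -5984/3 - 2*√6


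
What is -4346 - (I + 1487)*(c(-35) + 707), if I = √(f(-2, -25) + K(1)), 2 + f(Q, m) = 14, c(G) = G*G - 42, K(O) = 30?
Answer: -2814776 - 1890*√42 ≈ -2.8270e+6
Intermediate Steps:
c(G) = -42 + G² (c(G) = G² - 42 = -42 + G²)
f(Q, m) = 12 (f(Q, m) = -2 + 14 = 12)
I = √42 (I = √(12 + 30) = √42 ≈ 6.4807)
-4346 - (I + 1487)*(c(-35) + 707) = -4346 - (√42 + 1487)*((-42 + (-35)²) + 707) = -4346 - (1487 + √42)*((-42 + 1225) + 707) = -4346 - (1487 + √42)*(1183 + 707) = -4346 - (1487 + √42)*1890 = -4346 - (2810430 + 1890*√42) = -4346 + (-2810430 - 1890*√42) = -2814776 - 1890*√42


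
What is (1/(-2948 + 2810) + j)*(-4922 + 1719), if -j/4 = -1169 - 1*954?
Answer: -3753579685/138 ≈ -2.7200e+7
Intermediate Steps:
j = 8492 (j = -4*(-1169 - 1*954) = -4*(-1169 - 954) = -4*(-2123) = 8492)
(1/(-2948 + 2810) + j)*(-4922 + 1719) = (1/(-2948 + 2810) + 8492)*(-4922 + 1719) = (1/(-138) + 8492)*(-3203) = (-1/138 + 8492)*(-3203) = (1171895/138)*(-3203) = -3753579685/138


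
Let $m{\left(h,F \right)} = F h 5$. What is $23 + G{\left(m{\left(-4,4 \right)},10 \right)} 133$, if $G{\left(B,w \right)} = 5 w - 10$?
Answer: $5343$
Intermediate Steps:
$m{\left(h,F \right)} = 5 F h$
$G{\left(B,w \right)} = -10 + 5 w$
$23 + G{\left(m{\left(-4,4 \right)},10 \right)} 133 = 23 + \left(-10 + 5 \cdot 10\right) 133 = 23 + \left(-10 + 50\right) 133 = 23 + 40 \cdot 133 = 23 + 5320 = 5343$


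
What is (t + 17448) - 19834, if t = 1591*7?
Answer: 8751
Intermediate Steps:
t = 11137
(t + 17448) - 19834 = (11137 + 17448) - 19834 = 28585 - 19834 = 8751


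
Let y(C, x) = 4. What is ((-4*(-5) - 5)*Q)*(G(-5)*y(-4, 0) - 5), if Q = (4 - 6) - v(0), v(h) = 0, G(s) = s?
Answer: 750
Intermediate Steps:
Q = -2 (Q = (4 - 6) - 1*0 = -2 + 0 = -2)
((-4*(-5) - 5)*Q)*(G(-5)*y(-4, 0) - 5) = ((-4*(-5) - 5)*(-2))*(-5*4 - 5) = ((20 - 5)*(-2))*(-20 - 5) = (15*(-2))*(-25) = -30*(-25) = 750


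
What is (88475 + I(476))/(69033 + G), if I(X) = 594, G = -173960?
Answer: -89069/104927 ≈ -0.84887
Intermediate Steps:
(88475 + I(476))/(69033 + G) = (88475 + 594)/(69033 - 173960) = 89069/(-104927) = 89069*(-1/104927) = -89069/104927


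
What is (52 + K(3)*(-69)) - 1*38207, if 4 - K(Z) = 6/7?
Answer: -268603/7 ≈ -38372.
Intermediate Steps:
K(Z) = 22/7 (K(Z) = 4 - 6/7 = 22/7)
(52 + K(3)*(-69)) - 1*38207 = (52 + (22/7)*(-69)) - 1*38207 = (52 - 1518/7) - 38207 = -1154/7 - 38207 = -268603/7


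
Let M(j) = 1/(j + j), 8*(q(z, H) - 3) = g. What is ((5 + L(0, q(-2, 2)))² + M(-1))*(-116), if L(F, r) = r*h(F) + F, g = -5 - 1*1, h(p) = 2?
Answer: -10411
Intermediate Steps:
g = -6 (g = -5 - 1 = -6)
q(z, H) = 9/4 (q(z, H) = 3 + (⅛)*(-6) = 3 - ¾ = 9/4)
L(F, r) = F + 2*r (L(F, r) = r*2 + F = 2*r + F = F + 2*r)
M(j) = 1/(2*j)
((5 + L(0, q(-2, 2)))² + M(-1))*(-116) = ((5 + (0 + 2*(9/4)))² + (½)/(-1))*(-116) = ((5 + (0 + 9/2))² + (½)*(-1))*(-116) = ((5 + 9/2)² - ½)*(-116) = ((19/2)² - ½)*(-116) = (361/4 - ½)*(-116) = (359/4)*(-116) = -10411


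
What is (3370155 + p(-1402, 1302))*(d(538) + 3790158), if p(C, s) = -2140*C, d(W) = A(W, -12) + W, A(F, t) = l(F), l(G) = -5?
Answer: 24148350620585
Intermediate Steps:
A(F, t) = -5
d(W) = -5 + W
(3370155 + p(-1402, 1302))*(d(538) + 3790158) = (3370155 - 2140*(-1402))*((-5 + 538) + 3790158) = (3370155 + 3000280)*(533 + 3790158) = 6370435*3790691 = 24148350620585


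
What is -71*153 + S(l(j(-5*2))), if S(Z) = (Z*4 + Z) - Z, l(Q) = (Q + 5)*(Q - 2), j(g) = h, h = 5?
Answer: -10743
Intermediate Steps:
j(g) = 5
l(Q) = (-2 + Q)*(5 + Q) (l(Q) = (5 + Q)*(-2 + Q) = (-2 + Q)*(5 + Q))
S(Z) = 4*Z (S(Z) = (4*Z + Z) - Z = 5*Z - Z = 4*Z)
-71*153 + S(l(j(-5*2))) = -71*153 + 4*(-10 + 5² + 3*5) = -10863 + 4*(-10 + 25 + 15) = -10863 + 4*30 = -10863 + 120 = -10743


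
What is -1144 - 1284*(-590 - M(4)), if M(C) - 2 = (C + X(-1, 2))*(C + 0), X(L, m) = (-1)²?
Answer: 784664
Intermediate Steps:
X(L, m) = 1
M(C) = 2 + C*(1 + C) (M(C) = 2 + (C + 1)*(C + 0) = 2 + (1 + C)*C = 2 + C*(1 + C))
-1144 - 1284*(-590 - M(4)) = -1144 - 1284*(-590 - (2 + 4 + 4²)) = -1144 - 1284*(-590 - (2 + 4 + 16)) = -1144 - 1284*(-590 - 1*22) = -1144 - 1284*(-590 - 22) = -1144 - 1284*(-612) = -1144 + 785808 = 784664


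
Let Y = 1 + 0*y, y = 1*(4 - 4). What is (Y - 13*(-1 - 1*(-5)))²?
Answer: 2601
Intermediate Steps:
y = 0 (y = 1*0 = 0)
Y = 1 (Y = 1 + 0*0 = 1 + 0 = 1)
(Y - 13*(-1 - 1*(-5)))² = (1 - 13*(-1 - 1*(-5)))² = (1 - 13*(-1 + 5))² = (1 - 13*4)² = (1 - 52)² = (-51)² = 2601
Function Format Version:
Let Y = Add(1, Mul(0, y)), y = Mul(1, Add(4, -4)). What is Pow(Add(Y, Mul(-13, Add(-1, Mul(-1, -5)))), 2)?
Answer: 2601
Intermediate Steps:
y = 0 (y = Mul(1, 0) = 0)
Y = 1 (Y = Add(1, Mul(0, 0)) = Add(1, 0) = 1)
Pow(Add(Y, Mul(-13, Add(-1, Mul(-1, -5)))), 2) = Pow(Add(1, Mul(-13, Add(-1, Mul(-1, -5)))), 2) = Pow(Add(1, Mul(-13, Add(-1, 5))), 2) = Pow(Add(1, Mul(-13, 4)), 2) = Pow(Add(1, -52), 2) = Pow(-51, 2) = 2601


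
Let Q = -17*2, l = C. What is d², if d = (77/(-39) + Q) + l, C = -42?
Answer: 9247681/1521 ≈ 6080.0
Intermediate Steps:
l = -42
Q = -34
d = -3041/39 (d = (77/(-39) - 34) - 42 = (77*(-1/39) - 34) - 42 = (-77/39 - 34) - 42 = -1403/39 - 42 = -3041/39 ≈ -77.974)
d² = (-3041/39)² = 9247681/1521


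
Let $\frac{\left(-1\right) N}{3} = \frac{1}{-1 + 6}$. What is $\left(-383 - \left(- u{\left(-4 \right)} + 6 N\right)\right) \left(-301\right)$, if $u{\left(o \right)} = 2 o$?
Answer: $\frac{583037}{5} \approx 1.1661 \cdot 10^{5}$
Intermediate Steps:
$N = - \frac{3}{5}$ ($N = - \frac{3}{-1 + 6} = - \frac{3}{5} \approx -0.6$)
$\left(-383 - \left(- u{\left(-4 \right)} + 6 N\right)\right) \left(-301\right) = \left(-383 + \left(\left(-6\right) \left(- \frac{3}{5}\right) + 2 \left(-4\right)\right)\right) \left(-301\right) = \left(-383 + \left(\frac{18}{5} - 8\right)\right) \left(-301\right) = \left(-383 - \frac{22}{5}\right) \left(-301\right) = \left(- \frac{1937}{5}\right) \left(-301\right) = \frac{583037}{5}$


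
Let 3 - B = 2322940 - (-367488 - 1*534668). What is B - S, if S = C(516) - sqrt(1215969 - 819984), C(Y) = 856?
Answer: -3225949 + sqrt(395985) ≈ -3.2253e+6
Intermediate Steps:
B = -3225093 (B = 3 - (2322940 - (-367488 - 1*534668)) = 3 - (2322940 - (-367488 - 534668)) = 3 - (2322940 - 1*(-902156)) = 3 - (2322940 + 902156) = 3 - 1*3225096 = 3 - 3225096 = -3225093)
S = 856 - sqrt(395985) (S = 856 - sqrt(1215969 - 819984) = 856 - sqrt(395985) ≈ 226.73)
B - S = -3225093 - (856 - sqrt(395985)) = -3225093 + (-856 + sqrt(395985)) = -3225949 + sqrt(395985)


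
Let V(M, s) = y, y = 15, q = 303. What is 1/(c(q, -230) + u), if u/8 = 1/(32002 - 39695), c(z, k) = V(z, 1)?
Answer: 7693/115387 ≈ 0.066671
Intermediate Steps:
V(M, s) = 15
c(z, k) = 15
u = -8/7693 (u = 8/(32002 - 39695) = 8/(-7693) = 8*(-1/7693) = -8/7693 ≈ -0.0010399)
1/(c(q, -230) + u) = 1/(15 - 8/7693) = 1/(115387/7693) = 7693/115387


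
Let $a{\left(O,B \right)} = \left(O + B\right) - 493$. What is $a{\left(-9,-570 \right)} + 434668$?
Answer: $433596$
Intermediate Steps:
$a{\left(O,B \right)} = -493 + B + O$ ($a{\left(O,B \right)} = \left(B + O\right) - 493 = -493 + B + O$)
$a{\left(-9,-570 \right)} + 434668 = \left(-493 - 570 - 9\right) + 434668 = -1072 + 434668 = 433596$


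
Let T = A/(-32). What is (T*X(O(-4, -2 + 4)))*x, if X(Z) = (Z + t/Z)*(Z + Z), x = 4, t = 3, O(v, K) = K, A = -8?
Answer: 14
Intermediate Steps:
T = ¼ (T = -8/(-32) = -8*(-1/32) = ¼ ≈ 0.25000)
X(Z) = 2*Z*(Z + 3/Z) (X(Z) = (Z + 3/Z)*(Z + Z) = (Z + 3/Z)*(2*Z) = 2*Z*(Z + 3/Z))
(T*X(O(-4, -2 + 4)))*x = ((6 + 2*(-2 + 4)²)/4)*4 = ((6 + 2*2²)/4)*4 = ((6 + 2*4)/4)*4 = ((6 + 8)/4)*4 = ((¼)*14)*4 = (7/2)*4 = 14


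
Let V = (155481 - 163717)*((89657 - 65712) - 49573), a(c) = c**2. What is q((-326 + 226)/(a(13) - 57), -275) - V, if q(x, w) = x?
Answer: -5910021849/28 ≈ -2.1107e+8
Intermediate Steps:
V = 211072208 (V = -8236*(23945 - 49573) = -8236*(-25628) = 211072208)
q((-326 + 226)/(a(13) - 57), -275) - V = (-326 + 226)/(13**2 - 57) - 1*211072208 = -100/(169 - 57) - 211072208 = -100/112 - 211072208 = -100*1/112 - 211072208 = -25/28 - 211072208 = -5910021849/28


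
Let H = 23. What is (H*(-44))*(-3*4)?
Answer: 12144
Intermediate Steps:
(H*(-44))*(-3*4) = (23*(-44))*(-3*4) = -1012*(-12) = 12144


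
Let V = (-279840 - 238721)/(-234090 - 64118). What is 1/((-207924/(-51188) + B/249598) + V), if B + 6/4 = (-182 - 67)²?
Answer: 476253922277024/2880997570430891 ≈ 0.16531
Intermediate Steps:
B = 123999/2 (B = -3/2 + (-182 - 67)² = -3/2 + (-249)² = -3/2 + 62001 = 123999/2 ≈ 62000.)
V = 518561/298208 (V = -518561/(-298208) = -518561*(-1/298208) = 518561/298208 ≈ 1.7389)
1/((-207924/(-51188) + B/249598) + V) = 1/((-207924/(-51188) + (123999/2)/249598) + 518561/298208) = 1/((-207924*(-1/51188) + (123999/2)*(1/249598)) + 518561/298208) = 1/((51981/12797 + 123999/499196) + 518561/298208) = 1/(27535522479/6388211212 + 518561/298208) = 1/(2880997570430891/476253922277024) = 476253922277024/2880997570430891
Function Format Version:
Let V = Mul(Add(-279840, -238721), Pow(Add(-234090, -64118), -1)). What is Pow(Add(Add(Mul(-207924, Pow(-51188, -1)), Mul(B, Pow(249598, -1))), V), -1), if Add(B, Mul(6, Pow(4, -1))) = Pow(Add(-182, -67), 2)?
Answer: Rational(476253922277024, 2880997570430891) ≈ 0.16531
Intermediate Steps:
B = Rational(123999, 2) (B = Add(Rational(-3, 2), Pow(Add(-182, -67), 2)) = Add(Rational(-3, 2), Pow(-249, 2)) = Add(Rational(-3, 2), 62001) = Rational(123999, 2) ≈ 62000.)
V = Rational(518561, 298208) (V = Mul(-518561, Pow(-298208, -1)) = Mul(-518561, Rational(-1, 298208)) = Rational(518561, 298208) ≈ 1.7389)
Pow(Add(Add(Mul(-207924, Pow(-51188, -1)), Mul(B, Pow(249598, -1))), V), -1) = Pow(Add(Add(Mul(-207924, Pow(-51188, -1)), Mul(Rational(123999, 2), Pow(249598, -1))), Rational(518561, 298208)), -1) = Pow(Add(Add(Mul(-207924, Rational(-1, 51188)), Mul(Rational(123999, 2), Rational(1, 249598))), Rational(518561, 298208)), -1) = Pow(Add(Add(Rational(51981, 12797), Rational(123999, 499196)), Rational(518561, 298208)), -1) = Pow(Add(Rational(27535522479, 6388211212), Rational(518561, 298208)), -1) = Pow(Rational(2880997570430891, 476253922277024), -1) = Rational(476253922277024, 2880997570430891)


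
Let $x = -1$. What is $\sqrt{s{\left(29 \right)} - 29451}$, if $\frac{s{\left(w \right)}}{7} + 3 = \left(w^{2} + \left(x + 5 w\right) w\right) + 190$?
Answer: $\sqrt{6977} \approx 83.528$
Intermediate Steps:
$s{\left(w \right)} = 1309 + 7 w^{2} + 7 w \left(-1 + 5 w\right)$ ($s{\left(w \right)} = -21 + 7 \left(\left(w^{2} + \left(-1 + 5 w\right) w\right) + 190\right) = -21 + 7 \left(\left(w^{2} + w \left(-1 + 5 w\right)\right) + 190\right) = -21 + 7 \left(190 + w^{2} + w \left(-1 + 5 w\right)\right) = -21 + \left(1330 + 7 w^{2} + 7 w \left(-1 + 5 w\right)\right) = 1309 + 7 w^{2} + 7 w \left(-1 + 5 w\right)$)
$\sqrt{s{\left(29 \right)} - 29451} = \sqrt{\left(1309 - 203 + 42 \cdot 29^{2}\right) - 29451} = \sqrt{\left(1309 - 203 + 42 \cdot 841\right) - 29451} = \sqrt{\left(1309 - 203 + 35322\right) - 29451} = \sqrt{36428 - 29451} = \sqrt{6977}$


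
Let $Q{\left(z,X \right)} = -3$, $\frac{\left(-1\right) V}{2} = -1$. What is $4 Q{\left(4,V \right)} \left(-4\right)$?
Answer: $48$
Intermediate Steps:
$V = 2$ ($V = \left(-2\right) \left(-1\right) = 2$)
$4 Q{\left(4,V \right)} \left(-4\right) = 4 \left(-3\right) \left(-4\right) = \left(-12\right) \left(-4\right) = 48$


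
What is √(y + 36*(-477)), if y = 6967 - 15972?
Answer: I*√26177 ≈ 161.79*I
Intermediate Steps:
y = -9005
√(y + 36*(-477)) = √(-9005 + 36*(-477)) = √(-9005 - 17172) = √(-26177) = I*√26177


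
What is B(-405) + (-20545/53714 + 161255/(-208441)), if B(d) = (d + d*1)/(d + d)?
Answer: -1747871541/11196199874 ≈ -0.15611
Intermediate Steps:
B(d) = 1 (B(d) = (d + d)/((2*d)) = (2*d)*(1/(2*d)) = 1)
B(-405) + (-20545/53714 + 161255/(-208441)) = 1 + (-20545/53714 + 161255/(-208441)) = 1 + (-20545*1/53714 + 161255*(-1/208441)) = 1 + (-20545/53714 - 161255/208441) = 1 - 12944071415/11196199874 = -1747871541/11196199874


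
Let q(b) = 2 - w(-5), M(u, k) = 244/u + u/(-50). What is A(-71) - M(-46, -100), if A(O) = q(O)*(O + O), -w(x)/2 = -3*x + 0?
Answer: -2610279/575 ≈ -4539.6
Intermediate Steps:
M(u, k) = 244/u - u/50 (M(u, k) = 244/u + u*(-1/50) = 244/u - u/50)
w(x) = 6*x (w(x) = -2*(-3*x + 0) = -(-6)*x = 6*x)
q(b) = 32 (q(b) = 2 - 6*(-5) = 2 - 1*(-30) = 2 + 30 = 32)
A(O) = 64*O (A(O) = 32*(O + O) = 32*(2*O) = 64*O)
A(-71) - M(-46, -100) = 64*(-71) - (244/(-46) - 1/50*(-46)) = -4544 - (244*(-1/46) + 23/25) = -4544 - (-122/23 + 23/25) = -4544 - 1*(-2521/575) = -4544 + 2521/575 = -2610279/575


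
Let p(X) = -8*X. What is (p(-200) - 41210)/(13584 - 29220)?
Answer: 19805/7818 ≈ 2.5333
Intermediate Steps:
(p(-200) - 41210)/(13584 - 29220) = (-8*(-200) - 41210)/(13584 - 29220) = (1600 - 41210)/(-15636) = -39610*(-1/15636) = 19805/7818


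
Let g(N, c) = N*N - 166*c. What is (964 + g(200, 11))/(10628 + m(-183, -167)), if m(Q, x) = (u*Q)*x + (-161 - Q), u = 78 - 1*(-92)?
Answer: 6523/867670 ≈ 0.0075178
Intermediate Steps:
u = 170 (u = 78 + 92 = 170)
g(N, c) = N² - 166*c
m(Q, x) = -161 - Q + 170*Q*x (m(Q, x) = (170*Q)*x + (-161 - Q) = 170*Q*x + (-161 - Q) = -161 - Q + 170*Q*x)
(964 + g(200, 11))/(10628 + m(-183, -167)) = (964 + (200² - 166*11))/(10628 + (-161 - 1*(-183) + 170*(-183)*(-167))) = (964 + (40000 - 1826))/(10628 + (-161 + 183 + 5195370)) = (964 + 38174)/(10628 + 5195392) = 39138/5206020 = 39138*(1/5206020) = 6523/867670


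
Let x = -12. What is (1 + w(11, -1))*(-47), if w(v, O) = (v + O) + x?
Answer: 47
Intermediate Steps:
w(v, O) = -12 + O + v (w(v, O) = (v + O) - 12 = (O + v) - 12 = -12 + O + v)
(1 + w(11, -1))*(-47) = (1 + (-12 - 1 + 11))*(-47) = (1 - 2)*(-47) = -1*(-47) = 47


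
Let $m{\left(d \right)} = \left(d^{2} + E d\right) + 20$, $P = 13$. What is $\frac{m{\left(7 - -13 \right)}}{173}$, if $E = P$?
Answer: $\frac{680}{173} \approx 3.9306$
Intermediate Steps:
$E = 13$
$m{\left(d \right)} = 20 + d^{2} + 13 d$ ($m{\left(d \right)} = \left(d^{2} + 13 d\right) + 20 = 20 + d^{2} + 13 d$)
$\frac{m{\left(7 - -13 \right)}}{173} = \frac{20 + \left(7 - -13\right)^{2} + 13 \left(7 - -13\right)}{173} = \left(20 + \left(7 + 13\right)^{2} + 13 \left(7 + 13\right)\right) \frac{1}{173} = \left(20 + 20^{2} + 13 \cdot 20\right) \frac{1}{173} = \left(20 + 400 + 260\right) \frac{1}{173} = 680 \cdot \frac{1}{173} = \frac{680}{173}$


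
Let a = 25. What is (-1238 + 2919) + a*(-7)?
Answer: 1506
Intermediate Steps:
(-1238 + 2919) + a*(-7) = (-1238 + 2919) + 25*(-7) = 1681 - 175 = 1506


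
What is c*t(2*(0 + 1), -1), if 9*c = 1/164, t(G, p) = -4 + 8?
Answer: 1/369 ≈ 0.0027100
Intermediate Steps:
t(G, p) = 4
c = 1/1476 (c = (1/9)/164 = (1/9)*(1/164) = 1/1476 ≈ 0.00067751)
c*t(2*(0 + 1), -1) = (1/1476)*4 = 1/369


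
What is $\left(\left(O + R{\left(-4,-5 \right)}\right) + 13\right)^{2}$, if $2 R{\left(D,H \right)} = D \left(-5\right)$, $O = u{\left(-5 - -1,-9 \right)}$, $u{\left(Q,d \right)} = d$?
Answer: $196$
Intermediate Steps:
$O = -9$
$R{\left(D,H \right)} = - \frac{5 D}{2}$ ($R{\left(D,H \right)} = \frac{D \left(-5\right)}{2} = \frac{\left(-5\right) D}{2} = - \frac{5 D}{2}$)
$\left(\left(O + R{\left(-4,-5 \right)}\right) + 13\right)^{2} = \left(\left(-9 - -10\right) + 13\right)^{2} = \left(\left(-9 + 10\right) + 13\right)^{2} = \left(1 + 13\right)^{2} = 14^{2} = 196$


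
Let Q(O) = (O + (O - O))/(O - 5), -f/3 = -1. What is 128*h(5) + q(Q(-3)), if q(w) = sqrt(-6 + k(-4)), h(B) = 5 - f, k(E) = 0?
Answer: 256 + I*sqrt(6) ≈ 256.0 + 2.4495*I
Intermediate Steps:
f = 3 (f = -3*(-1) = 3)
h(B) = 2 (h(B) = 5 - 1*3 = 5 - 3 = 2)
Q(O) = O/(-5 + O) (Q(O) = (O + 0)/(-5 + O) = O/(-5 + O))
q(w) = I*sqrt(6) (q(w) = sqrt(-6 + 0) = sqrt(-6) = I*sqrt(6))
128*h(5) + q(Q(-3)) = 128*2 + I*sqrt(6) = 256 + I*sqrt(6)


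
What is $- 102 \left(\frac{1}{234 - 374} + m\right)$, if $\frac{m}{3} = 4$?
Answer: $- \frac{85629}{70} \approx -1223.3$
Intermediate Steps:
$m = 12$ ($m = 3 \cdot 4 = 12$)
$- 102 \left(\frac{1}{234 - 374} + m\right) = - 102 \left(\frac{1}{234 - 374} + 12\right) = - 102 \left(\frac{1}{-140} + 12\right) = - 102 \left(- \frac{1}{140} + 12\right) = \left(-102\right) \frac{1679}{140} = - \frac{85629}{70}$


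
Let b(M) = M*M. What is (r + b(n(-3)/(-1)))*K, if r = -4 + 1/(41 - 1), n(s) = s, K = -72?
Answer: -1809/5 ≈ -361.80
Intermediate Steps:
b(M) = M**2
r = -159/40 (r = -4 + 1/40 = -159/40 ≈ -3.9750)
(r + b(n(-3)/(-1)))*K = (-159/40 + (-3/(-1))**2)*(-72) = (-159/40 + (-3*(-1))**2)*(-72) = (-159/40 + 3**2)*(-72) = (-159/40 + 9)*(-72) = (201/40)*(-72) = -1809/5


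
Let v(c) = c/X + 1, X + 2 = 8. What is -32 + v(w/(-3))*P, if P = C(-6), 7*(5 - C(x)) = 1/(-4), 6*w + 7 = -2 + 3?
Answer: -4483/168 ≈ -26.685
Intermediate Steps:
X = 6 (X = -2 + 8 = 6)
w = -1 (w = -7/6 + (-2 + 3)/6 = -7/6 + (⅙)*1 = -7/6 + ⅙ = -1)
C(x) = 141/28 (C(x) = 5 - 1/(7*(-4)) = 5 - (-1)/(7*4) = 5 - ⅐*(-¼) = 5 + 1/28 = 141/28)
v(c) = 1 + c/6 (v(c) = c/6 + 1 = 1 + c/6)
P = 141/28 ≈ 5.0357
-32 + v(w/(-3))*P = -32 + (1 + (-1/(-3))/6)*(141/28) = -32 + (1 + (-1*(-⅓))/6)*(141/28) = -32 + (1 + (⅙)*(⅓))*(141/28) = -32 + (1 + 1/18)*(141/28) = -32 + (19/18)*(141/28) = -32 + 893/168 = -4483/168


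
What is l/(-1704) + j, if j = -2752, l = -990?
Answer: -781403/284 ≈ -2751.4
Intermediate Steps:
l/(-1704) + j = -990/(-1704) - 2752 = -990*(-1/1704) - 2752 = 165/284 - 2752 = -781403/284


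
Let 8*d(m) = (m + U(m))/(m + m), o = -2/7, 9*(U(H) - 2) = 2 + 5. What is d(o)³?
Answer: -3869893/23887872 ≈ -0.16200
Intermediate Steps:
U(H) = 25/9 (U(H) = 2 + (2 + 5)/9 = 2 + (⅑)*7 = 2 + 7/9 = 25/9)
o = -2/7 (o = -2*⅐ = -2/7 ≈ -0.28571)
d(m) = (25/9 + m)/(16*m) (d(m) = ((m + 25/9)/(m + m))/8 = ((25/9 + m)/((2*m)))/8 = ((25/9 + m)*(1/(2*m)))/8 = ((25/9 + m)/(2*m))/8 = (25/9 + m)/(16*m))
d(o)³ = ((25 + 9*(-2/7))/(144*(-2/7)))³ = ((1/144)*(-7/2)*(25 - 18/7))³ = ((1/144)*(-7/2)*(157/7))³ = (-157/288)³ = -3869893/23887872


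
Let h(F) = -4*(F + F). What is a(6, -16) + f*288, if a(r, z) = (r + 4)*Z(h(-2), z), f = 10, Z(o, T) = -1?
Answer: 2870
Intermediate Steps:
h(F) = -8*F
a(r, z) = -4 - r (a(r, z) = (r + 4)*(-1) = (4 + r)*(-1) = -4 - r)
a(6, -16) + f*288 = (-4 - 1*6) + 10*288 = (-4 - 6) + 2880 = -10 + 2880 = 2870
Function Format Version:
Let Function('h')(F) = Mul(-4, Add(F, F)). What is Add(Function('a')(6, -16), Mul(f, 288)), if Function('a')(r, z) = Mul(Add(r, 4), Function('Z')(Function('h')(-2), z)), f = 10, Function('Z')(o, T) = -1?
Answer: 2870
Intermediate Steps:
Function('h')(F) = Mul(-8, F) (Function('h')(F) = Mul(-4, Mul(2, F)) = Mul(-8, F))
Function('a')(r, z) = Add(-4, Mul(-1, r)) (Function('a')(r, z) = Mul(Add(r, 4), -1) = Mul(Add(4, r), -1) = Add(-4, Mul(-1, r)))
Add(Function('a')(6, -16), Mul(f, 288)) = Add(Add(-4, Mul(-1, 6)), Mul(10, 288)) = Add(Add(-4, -6), 2880) = Add(-10, 2880) = 2870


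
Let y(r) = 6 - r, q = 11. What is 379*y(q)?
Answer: -1895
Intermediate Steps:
379*y(q) = 379*(6 - 1*11) = 379*(6 - 11) = 379*(-5) = -1895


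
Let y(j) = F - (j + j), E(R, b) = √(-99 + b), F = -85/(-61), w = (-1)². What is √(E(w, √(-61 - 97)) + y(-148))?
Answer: √(1106601 + 3721*√(-99 + I*√158))/61 ≈ 17.266 + 0.28872*I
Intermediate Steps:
w = 1
F = 85/61 (F = -85*(-1/61) = 85/61 ≈ 1.3934)
y(j) = 85/61 - 2*j (y(j) = 85/61 - (j + j) = 85/61 - 2*j)
√(E(w, √(-61 - 97)) + y(-148)) = √(√(-99 + √(-61 - 97)) + (85/61 - 2*(-148))) = √(√(-99 + √(-158)) + (85/61 + 296)) = √(√(-99 + I*√158) + 18141/61) = √(18141/61 + √(-99 + I*√158))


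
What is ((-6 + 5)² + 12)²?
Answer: 169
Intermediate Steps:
((-6 + 5)² + 12)² = ((-1)² + 12)² = (1 + 12)² = 13² = 169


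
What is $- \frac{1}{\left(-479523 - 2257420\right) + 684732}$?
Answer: $\frac{1}{2052211} \approx 4.8728 \cdot 10^{-7}$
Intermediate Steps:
$- \frac{1}{\left(-479523 - 2257420\right) + 684732} = - \frac{1}{-2736943 + 684732} = - \frac{1}{-2052211} = \left(-1\right) \left(- \frac{1}{2052211}\right) = \frac{1}{2052211}$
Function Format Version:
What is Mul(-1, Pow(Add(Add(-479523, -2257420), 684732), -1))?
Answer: Rational(1, 2052211) ≈ 4.8728e-7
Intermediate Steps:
Mul(-1, Pow(Add(Add(-479523, -2257420), 684732), -1)) = Mul(-1, Pow(Add(-2736943, 684732), -1)) = Mul(-1, Pow(-2052211, -1)) = Mul(-1, Rational(-1, 2052211)) = Rational(1, 2052211)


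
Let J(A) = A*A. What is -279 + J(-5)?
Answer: -254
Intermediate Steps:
J(A) = A²
-279 + J(-5) = -279 + (-5)² = -279 + 25 = -254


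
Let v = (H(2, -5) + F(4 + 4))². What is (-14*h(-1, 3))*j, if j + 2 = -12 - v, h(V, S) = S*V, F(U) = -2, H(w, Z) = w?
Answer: -588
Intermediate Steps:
v = 0 (v = (2 - 2)² = 0² = 0)
j = -14 (j = -2 + (-12 - 1*0) = -2 + (-12 + 0) = -2 - 12 = -14)
(-14*h(-1, 3))*j = -42*(-1)*(-14) = -14*(-3)*(-14) = 42*(-14) = -588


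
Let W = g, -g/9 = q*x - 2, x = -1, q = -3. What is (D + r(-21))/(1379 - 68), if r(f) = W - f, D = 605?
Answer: 617/1311 ≈ 0.47063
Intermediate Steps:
g = -9 (g = -9*(-3*(-1) - 2) = -9*(3 - 2) = -9*1 = -9)
W = -9
r(f) = -9 - f
(D + r(-21))/(1379 - 68) = (605 + (-9 - 1*(-21)))/(1379 - 68) = (605 + (-9 + 21))/1311 = (605 + 12)*(1/1311) = 617*(1/1311) = 617/1311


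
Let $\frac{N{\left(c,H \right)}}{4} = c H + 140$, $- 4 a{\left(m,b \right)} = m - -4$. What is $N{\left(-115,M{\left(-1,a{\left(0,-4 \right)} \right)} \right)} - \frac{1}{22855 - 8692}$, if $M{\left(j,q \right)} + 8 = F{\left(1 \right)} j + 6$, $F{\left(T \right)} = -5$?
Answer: $- \frac{11613661}{14163} \approx -820.0$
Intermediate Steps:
$a{\left(m,b \right)} = -1 - \frac{m}{4}$ ($a{\left(m,b \right)} = - \frac{m - -4}{4} = - \frac{m + 4}{4} = - \frac{4 + m}{4} = -1 - \frac{m}{4}$)
$M{\left(j,q \right)} = -2 - 5 j$ ($M{\left(j,q \right)} = -8 - \left(-6 + 5 j\right) = -2 - 5 j$)
$N{\left(c,H \right)} = 560 + 4 H c$ ($N{\left(c,H \right)} = 4 \left(c H + 140\right) = 4 \left(H c + 140\right) = 4 \left(140 + H c\right) = 560 + 4 H c$)
$N{\left(-115,M{\left(-1,a{\left(0,-4 \right)} \right)} \right)} - \frac{1}{22855 - 8692} = \left(560 + 4 \left(-2 - -5\right) \left(-115\right)\right) - \frac{1}{22855 - 8692} = \left(560 + 4 \left(-2 + 5\right) \left(-115\right)\right) - \frac{1}{14163} = \left(560 + 4 \cdot 3 \left(-115\right)\right) - \frac{1}{14163} = \left(560 - 1380\right) - \frac{1}{14163} = -820 - \frac{1}{14163} = - \frac{11613661}{14163}$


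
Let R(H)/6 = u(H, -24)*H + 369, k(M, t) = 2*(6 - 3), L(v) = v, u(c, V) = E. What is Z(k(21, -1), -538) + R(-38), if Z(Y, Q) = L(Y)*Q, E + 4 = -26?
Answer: 5826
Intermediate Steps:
E = -30 (E = -4 - 26 = -30)
u(c, V) = -30
k(M, t) = 6 (k(M, t) = 2*3 = 6)
R(H) = 2214 - 180*H (R(H) = 6*(-30*H + 369) = 6*(369 - 30*H) = 2214 - 180*H)
Z(Y, Q) = Q*Y (Z(Y, Q) = Y*Q = Q*Y)
Z(k(21, -1), -538) + R(-38) = -538*6 + (2214 - 180*(-38)) = -3228 + (2214 + 6840) = -3228 + 9054 = 5826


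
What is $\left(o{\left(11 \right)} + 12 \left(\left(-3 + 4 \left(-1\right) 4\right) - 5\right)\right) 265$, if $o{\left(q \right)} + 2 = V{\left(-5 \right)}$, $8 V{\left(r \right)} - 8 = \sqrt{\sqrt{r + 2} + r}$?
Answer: $-76585 + \frac{265 \sqrt{-5 + i \sqrt{3}}}{8} \approx -76572.0 + 75.142 i$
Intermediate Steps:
$V{\left(r \right)} = 1 + \frac{\sqrt{r + \sqrt{2 + r}}}{8}$ ($V{\left(r \right)} = 1 + \frac{\sqrt{\sqrt{r + 2} + r}}{8} = 1 + \frac{\sqrt{\sqrt{2 + r} + r}}{8} = 1 + \frac{\sqrt{r + \sqrt{2 + r}}}{8}$)
$o{\left(q \right)} = -1 + \frac{\sqrt{-5 + i \sqrt{3}}}{8}$ ($o{\left(q \right)} = -2 + \left(1 + \frac{\sqrt{-5 + \sqrt{2 - 5}}}{8}\right) = -2 + \left(1 + \frac{\sqrt{-5 + \sqrt{-3}}}{8}\right) = -2 + \left(1 + \frac{\sqrt{-5 + i \sqrt{3}}}{8}\right) = -1 + \frac{\sqrt{-5 + i \sqrt{3}}}{8}$)
$\left(o{\left(11 \right)} + 12 \left(\left(-3 + 4 \left(-1\right) 4\right) - 5\right)\right) 265 = \left(\left(-1 + \frac{\sqrt{-5 + i \sqrt{3}}}{8}\right) + 12 \left(\left(-3 + 4 \left(-1\right) 4\right) - 5\right)\right) 265 = \left(\left(-1 + \frac{\sqrt{-5 + i \sqrt{3}}}{8}\right) + 12 \left(\left(-3 - 16\right) - 5\right)\right) 265 = \left(\left(-1 + \frac{\sqrt{-5 + i \sqrt{3}}}{8}\right) + 12 \left(-19 - 5\right)\right) 265 = \left(\left(-1 + \frac{\sqrt{-5 + i \sqrt{3}}}{8}\right) + 12 \left(-24\right)\right) 265 = \left(\left(-1 + \frac{\sqrt{-5 + i \sqrt{3}}}{8}\right) - 288\right) 265 = \left(-289 + \frac{\sqrt{-5 + i \sqrt{3}}}{8}\right) 265 = -76585 + \frac{265 \sqrt{-5 + i \sqrt{3}}}{8}$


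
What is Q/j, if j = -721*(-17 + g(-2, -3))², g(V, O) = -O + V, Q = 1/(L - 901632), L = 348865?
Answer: 1/102027521792 ≈ 9.8013e-12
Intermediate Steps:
Q = -1/552767 (Q = 1/(348865 - 901632) = 1/(-552767) = -1/552767 ≈ -1.8091e-6)
g(V, O) = V - O
j = -184576 (j = -721*(-17 + (-2 - 1*(-3)))² = -721*(-17 + (-2 + 3))² = -721*(-17 + 1)² = -721*(-16)² = -721*256 = -184576)
Q/j = -1/552767/(-184576) = -1/552767*(-1/184576) = 1/102027521792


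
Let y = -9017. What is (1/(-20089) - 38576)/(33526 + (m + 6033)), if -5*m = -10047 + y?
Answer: -3874766325/4356480451 ≈ -0.88943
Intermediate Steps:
m = 19064/5 (m = -(-10047 - 9017)/5 = -⅕*(-19064) = 19064/5 ≈ 3812.8)
(1/(-20089) - 38576)/(33526 + (m + 6033)) = (1/(-20089) - 38576)/(33526 + (19064/5 + 6033)) = (-1/20089 - 38576)/(33526 + 49229/5) = -774953265/(20089*216859/5) = -774953265/20089*5/216859 = -3874766325/4356480451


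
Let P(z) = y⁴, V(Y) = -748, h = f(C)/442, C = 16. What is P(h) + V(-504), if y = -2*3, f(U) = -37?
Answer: 548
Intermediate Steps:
h = -37/442 ≈ -0.083710
y = -6
P(z) = 1296 (P(z) = (-6)⁴ = 1296)
P(h) + V(-504) = 1296 - 748 = 548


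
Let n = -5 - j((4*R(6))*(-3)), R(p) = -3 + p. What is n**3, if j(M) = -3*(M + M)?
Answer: -10793861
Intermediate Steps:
j(M) = -6*M
n = -221 (n = -5 - (-6)*(4*(-3 + 6))*(-3) = -5 - (-6)*(4*3)*(-3) = -5 - (-6)*12*(-3) = -5 - (-6)*(-36) = -5 - 1*216 = -5 - 216 = -221)
n**3 = (-221)**3 = -10793861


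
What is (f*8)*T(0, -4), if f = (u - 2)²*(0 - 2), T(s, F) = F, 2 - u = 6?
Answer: 2304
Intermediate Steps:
u = -4 (u = 2 - 1*6 = 2 - 6 = -4)
f = -72 (f = (-4 - 2)²*(0 - 2) = (-6)²*(-2) = 36*(-2) = -72)
(f*8)*T(0, -4) = -72*8*(-4) = -576*(-4) = 2304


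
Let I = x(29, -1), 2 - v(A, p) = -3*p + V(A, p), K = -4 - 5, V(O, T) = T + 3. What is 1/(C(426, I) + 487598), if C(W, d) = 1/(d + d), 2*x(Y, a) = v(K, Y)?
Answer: 57/27793087 ≈ 2.0509e-6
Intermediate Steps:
V(O, T) = 3 + T
K = -9
v(A, p) = -1 + 2*p (v(A, p) = 2 - (-3*p + (3 + p)) = 2 - (3 - 2*p) = 2 + (-3 + 2*p) = -1 + 2*p)
x(Y, a) = -½ + Y (x(Y, a) = (-1 + 2*Y)/2 = -½ + Y)
I = 57/2 (I = -½ + 29 = 57/2 ≈ 28.500)
C(W, d) = 1/(2*d)
1/(C(426, I) + 487598) = 1/(1/(2*(57/2)) + 487598) = 1/((½)*(2/57) + 487598) = 1/(1/57 + 487598) = 1/(27793087/57) = 57/27793087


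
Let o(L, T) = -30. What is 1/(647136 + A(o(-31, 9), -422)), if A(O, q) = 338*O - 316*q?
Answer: 1/770348 ≈ 1.2981e-6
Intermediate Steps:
A(O, q) = -316*q + 338*O
1/(647136 + A(o(-31, 9), -422)) = 1/(647136 + (-316*(-422) + 338*(-30))) = 1/(647136 + (133352 - 10140)) = 1/(647136 + 123212) = 1/770348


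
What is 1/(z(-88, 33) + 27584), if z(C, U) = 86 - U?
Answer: 1/27637 ≈ 3.6183e-5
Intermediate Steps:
1/(z(-88, 33) + 27584) = 1/((86 - 1*33) + 27584) = 1/((86 - 33) + 27584) = 1/(53 + 27584) = 1/27637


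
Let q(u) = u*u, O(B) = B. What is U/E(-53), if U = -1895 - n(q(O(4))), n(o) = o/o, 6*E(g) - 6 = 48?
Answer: -632/3 ≈ -210.67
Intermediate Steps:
E(g) = 9 (E(g) = 1 + (⅙)*48 = 1 + 8 = 9)
q(u) = u²
n(o) = 1
U = -1896 (U = -1895 - 1*1 = -1895 - 1 = -1896)
U/E(-53) = -1896/9 = -1896*⅑ = -632/3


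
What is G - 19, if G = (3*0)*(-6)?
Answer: -19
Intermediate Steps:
G = 0 (G = 0*(-6) = 0)
G - 19 = 0 - 19 = -19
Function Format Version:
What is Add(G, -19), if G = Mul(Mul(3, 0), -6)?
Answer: -19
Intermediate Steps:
G = 0 (G = Mul(0, -6) = 0)
Add(G, -19) = Add(0, -19) = -19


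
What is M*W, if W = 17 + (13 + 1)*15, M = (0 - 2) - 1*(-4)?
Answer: 454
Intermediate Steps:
M = 2 (M = -2 + 4 = 2)
W = 227 (W = 17 + 14*15 = 17 + 210 = 227)
M*W = 2*227 = 454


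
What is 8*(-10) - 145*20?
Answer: -2980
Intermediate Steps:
8*(-10) - 145*20 = -80 - 2900 = -2980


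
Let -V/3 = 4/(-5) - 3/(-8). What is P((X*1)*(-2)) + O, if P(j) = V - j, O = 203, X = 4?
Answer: 8491/40 ≈ 212.27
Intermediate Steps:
V = 51/40 (V = -3*(4/(-5) - 3/(-8)) = -3*(4*(-1/5) - 3*(-1/8)) = -3*(-4/5 + 3/8) = -3*(-17/40) = 51/40 ≈ 1.2750)
P(j) = 51/40 - j
P((X*1)*(-2)) + O = (51/40 - 4*1*(-2)) + 203 = (51/40 - 4*(-2)) + 203 = (51/40 - 1*(-8)) + 203 = (51/40 + 8) + 203 = 371/40 + 203 = 8491/40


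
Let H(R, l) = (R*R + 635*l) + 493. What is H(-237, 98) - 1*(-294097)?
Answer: 412989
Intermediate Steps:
H(R, l) = 493 + R² + 635*l (H(R, l) = (R² + 635*l) + 493 = 493 + R² + 635*l)
H(-237, 98) - 1*(-294097) = (493 + (-237)² + 635*98) - 1*(-294097) = (493 + 56169 + 62230) + 294097 = 118892 + 294097 = 412989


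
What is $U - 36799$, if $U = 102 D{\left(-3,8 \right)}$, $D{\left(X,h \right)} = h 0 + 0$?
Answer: $-36799$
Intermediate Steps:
$D{\left(X,h \right)} = 0$ ($D{\left(X,h \right)} = 0 + 0 = 0$)
$U = 0$ ($U = 102 \cdot 0 = 0$)
$U - 36799 = 0 - 36799 = -36799$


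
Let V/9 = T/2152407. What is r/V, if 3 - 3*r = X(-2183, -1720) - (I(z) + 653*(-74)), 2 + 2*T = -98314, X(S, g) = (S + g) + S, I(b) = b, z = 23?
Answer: 1682464805/24579 ≈ 68451.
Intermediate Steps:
X(S, g) = g + 2*S
T = -49158 (T = -1 + (½)*(-98314) = -1 - 49157 = -49158)
r = -14070 (r = 1 - ((-1720 + 2*(-2183)) - (23 + 653*(-74)))/3 = 1 - ((-1720 - 4366) - (23 - 48322))/3 = 1 - (-6086 - 1*(-48299))/3 = 1 - (-6086 + 48299)/3 = 1 - ⅓*42213 = 1 - 14071 = -14070)
V = -147474/717469 (V = 9*(-49158/2152407) = 9*(-49158*1/2152407) = 9*(-16386/717469) = -147474/717469 ≈ -0.20555)
r/V = -14070/(-147474/717469) = -14070*(-717469/147474) = 1682464805/24579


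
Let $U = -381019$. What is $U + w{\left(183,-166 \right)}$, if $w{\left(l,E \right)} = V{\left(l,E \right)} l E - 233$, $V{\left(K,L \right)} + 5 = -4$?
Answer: $-107850$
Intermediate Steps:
$V{\left(K,L \right)} = -9$ ($V{\left(K,L \right)} = -5 - 4 = -9$)
$w{\left(l,E \right)} = -233 - 9 E l$ ($w{\left(l,E \right)} = - 9 l E - 233 = - 9 E l - 233 = -233 - 9 E l$)
$U + w{\left(183,-166 \right)} = -381019 - \left(233 - 273402\right) = -381019 + \left(-233 + 273402\right) = -381019 + 273169 = -107850$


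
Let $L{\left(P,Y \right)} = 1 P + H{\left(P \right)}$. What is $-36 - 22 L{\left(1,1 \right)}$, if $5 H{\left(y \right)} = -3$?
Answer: $- \frac{224}{5} \approx -44.8$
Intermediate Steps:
$H{\left(y \right)} = - \frac{3}{5}$ ($H{\left(y \right)} = \frac{1}{5} \left(-3\right) = - \frac{3}{5}$)
$L{\left(P,Y \right)} = - \frac{3}{5} + P$ ($L{\left(P,Y \right)} = 1 P - \frac{3}{5} = P - \frac{3}{5} = - \frac{3}{5} + P$)
$-36 - 22 L{\left(1,1 \right)} = -36 - 22 \left(- \frac{3}{5} + 1\right) = -36 - \frac{44}{5} = - \frac{224}{5}$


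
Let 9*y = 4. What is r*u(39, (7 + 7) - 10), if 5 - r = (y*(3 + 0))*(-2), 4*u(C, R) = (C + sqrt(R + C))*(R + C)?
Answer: 12857/4 + 989*sqrt(43)/12 ≈ 3754.7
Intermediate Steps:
y = 4/9 (y = (1/9)*4 = 4/9 ≈ 0.44444)
u(C, R) = (C + R)*(C + sqrt(C + R))/4 (u(C, R) = ((C + sqrt(R + C))*(R + C))/4 = ((C + sqrt(C + R))*(C + R))/4 = ((C + R)*(C + sqrt(C + R)))/4 = (C + R)*(C + sqrt(C + R))/4)
r = 23/3 (r = 5 - 4*(3 + 0)/9*(-2) = 5 - (4/9)*3*(-2) = 5 - 4*(-2)/3 = 5 - 1*(-8/3) = 5 + 8/3 = 23/3 ≈ 7.6667)
r*u(39, (7 + 7) - 10) = 23*((1/4)*39**2 + (1/4)*39*((7 + 7) - 10) + (1/4)*39*sqrt(39 + ((7 + 7) - 10)) + ((7 + 7) - 10)*sqrt(39 + ((7 + 7) - 10))/4)/3 = 23*((1/4)*1521 + (1/4)*39*(14 - 10) + (1/4)*39*sqrt(39 + (14 - 10)) + (14 - 10)*sqrt(39 + (14 - 10))/4)/3 = 23*(1521/4 + (1/4)*39*4 + (1/4)*39*sqrt(39 + 4) + (1/4)*4*sqrt(39 + 4))/3 = 23*(1521/4 + 39 + (1/4)*39*sqrt(43) + (1/4)*4*sqrt(43))/3 = 23*(1521/4 + 39 + 39*sqrt(43)/4 + sqrt(43))/3 = 23*(1677/4 + 43*sqrt(43)/4)/3 = 12857/4 + 989*sqrt(43)/12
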